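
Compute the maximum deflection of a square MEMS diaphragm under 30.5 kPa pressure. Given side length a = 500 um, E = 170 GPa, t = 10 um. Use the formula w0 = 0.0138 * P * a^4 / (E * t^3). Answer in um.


Step 1: Convert pressure to compatible units (E is in GPa, so P in GPa).
P = 30.5 kPa = 30.5e-6 GPa
Step 2: Compute numerator: 0.0138 * P * a^4.
a^4 = 500^4 = 62500000000
numerator = 0.0138 * 30.5e-6 * 62500000000 = 2.63062e+04
Step 3: Compute denominator: E * t^3 = 170 * 10^3 = 170000
Step 4: w0 = numerator / denominator = 2.63062e+04 / 170000 = 0.1547 um


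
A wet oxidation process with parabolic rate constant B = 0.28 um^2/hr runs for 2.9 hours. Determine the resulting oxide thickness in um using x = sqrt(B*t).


Step 1: Compute B*t = 0.28 * 2.9 = 0.812
Step 2: x = sqrt(0.812)
x = 0.901 um


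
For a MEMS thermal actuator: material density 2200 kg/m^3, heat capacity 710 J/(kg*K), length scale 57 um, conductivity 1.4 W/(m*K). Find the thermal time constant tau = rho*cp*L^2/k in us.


Step 1: Convert L to m: L = 57e-6 m
Step 2: L^2 = (57e-6)^2 = 3.249e-09 m^2
Step 3: tau = 2200 * 710 * 3.249e-09 / 1.4 = 3.62495571e-03 s
Step 4: Convert to microseconds (multiply by 1e6).
tau = 3624.956 us


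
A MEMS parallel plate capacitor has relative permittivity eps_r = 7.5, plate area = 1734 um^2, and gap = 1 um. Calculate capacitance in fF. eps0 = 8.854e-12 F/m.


Step 1: Convert area to m^2: A = 1734e-12 m^2
Step 2: Convert gap to m: d = 1e-6 m
Step 3: C = eps0 * eps_r * A / d
C = 8.854e-12 * 7.5 * 1734e-12 / 1e-6
Step 4: Convert to fF (multiply by 1e15).
C = 115.15 fF


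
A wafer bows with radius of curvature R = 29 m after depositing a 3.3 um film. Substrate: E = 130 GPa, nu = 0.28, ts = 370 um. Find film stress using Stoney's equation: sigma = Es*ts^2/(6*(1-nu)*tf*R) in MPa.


Step 1: Compute numerator: Es * ts^2 = 130 * 370^2 = 17797000 (GPa*um^2)
Step 2: Compute denominator (R in um): 6*(1-nu)*tf*R = 6*0.72*3.3*29e6 = 413424000.0 (um^2)
Step 3: sigma (GPa) = 17797000 / 413424000.0 = 4.3048e-02 GPa
Step 4: Convert to MPa (x1000): sigma = 43.0 MPa


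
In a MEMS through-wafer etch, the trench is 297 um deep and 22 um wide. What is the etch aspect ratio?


Step 1: AR = depth / width
Step 2: AR = 297 / 22
AR = 13.5


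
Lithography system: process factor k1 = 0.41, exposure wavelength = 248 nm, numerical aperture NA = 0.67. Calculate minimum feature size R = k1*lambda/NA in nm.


Step 1: Identify values: k1 = 0.41, lambda = 248 nm, NA = 0.67
Step 2: R = k1 * lambda / NA
R = 0.41 * 248 / 0.67
R = 151.8 nm


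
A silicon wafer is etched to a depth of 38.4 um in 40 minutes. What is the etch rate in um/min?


Step 1: Etch rate = depth / time
Step 2: rate = 38.4 / 40
rate = 0.96 um/min


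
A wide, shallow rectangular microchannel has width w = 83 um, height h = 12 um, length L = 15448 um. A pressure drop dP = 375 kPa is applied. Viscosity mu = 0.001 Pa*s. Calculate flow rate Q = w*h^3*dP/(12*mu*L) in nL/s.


Step 1: Convert all dimensions to SI (meters).
w = 83e-6 m, h = 12e-6 m, L = 15448e-6 m, dP = 375e3 Pa
Step 2: Q = w * h^3 * dP / (12 * mu * L)
Q = 83e-6 * (12e-6)^3 * 375e3 / (12 * 0.001 * 15448e-6) = 2.9013465e-10 m^3/s
Step 3: Convert Q from m^3/s to nL/s (1 m^3 = 1e12 nL, so multiply by 1e12).
Q = 290.135 nL/s


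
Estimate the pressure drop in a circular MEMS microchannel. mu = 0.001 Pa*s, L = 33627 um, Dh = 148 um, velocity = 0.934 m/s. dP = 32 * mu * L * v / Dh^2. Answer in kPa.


Step 1: Convert to SI: L = 33627e-6 m, Dh = 148e-6 m
Step 2: dP = 32 * 0.001 * 33627e-6 * 0.934 / (148e-6)^2
Step 3: dP = 45884.03 Pa
Step 4: Convert to kPa: dP = 45.88 kPa


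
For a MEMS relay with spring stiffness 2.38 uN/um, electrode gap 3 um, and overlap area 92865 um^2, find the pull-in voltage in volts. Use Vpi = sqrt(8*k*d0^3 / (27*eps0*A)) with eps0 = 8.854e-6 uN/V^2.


Step 1: Compute numerator: 8 * k * d0^3 = 8 * 2.38 * 3^3 = 514.08
Step 2: Compute denominator: 27 * eps0 * A = 27 * 8.854e-6 * 92865 = 22.200121
Step 3: Vpi = sqrt(514.08 / 22.200121)
Vpi = 4.81 V


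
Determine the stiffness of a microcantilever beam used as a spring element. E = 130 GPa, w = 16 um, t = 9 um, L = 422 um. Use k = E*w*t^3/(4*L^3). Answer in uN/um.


Step 1: Convert E to consistent units (1 GPa = 1000 uN/um^2).
E = 130 GPa = 130000 uN/um^2
Step 2: Compute t^3 = 9^3 = 729
Step 3: Compute L^3 = 422^3 = 75151448
Step 4: k = 130000 * 16 * 729 / (4 * 75151448)
k = 5.0442 uN/um


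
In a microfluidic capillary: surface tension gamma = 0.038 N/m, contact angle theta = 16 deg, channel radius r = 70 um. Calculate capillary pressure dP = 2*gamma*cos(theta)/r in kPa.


Step 1: cos(16 deg) = 0.9613
Step 2: Convert r to m: r = 70e-6 m
Step 3: dP = 2 * 0.038 * 0.9613 / 70e-6 = 1043.7 Pa
Step 4: Convert Pa to kPa (divide by 1000).
dP = 1.04 kPa


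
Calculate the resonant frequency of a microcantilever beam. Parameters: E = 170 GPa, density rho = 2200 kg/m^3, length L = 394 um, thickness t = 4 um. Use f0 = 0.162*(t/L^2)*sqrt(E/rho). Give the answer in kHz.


Step 1: Convert units to SI.
t_SI = 4e-6 m, L_SI = 394e-6 m
Step 2: Calculate sqrt(E/rho).
sqrt(170e9 / 2200) = 8790.49 m/s
Step 3: Compute f0.
f0 = 0.162 * 4e-6 / (394e-6)^2 * 8790.49 = 36694.0 Hz = 36.69 kHz


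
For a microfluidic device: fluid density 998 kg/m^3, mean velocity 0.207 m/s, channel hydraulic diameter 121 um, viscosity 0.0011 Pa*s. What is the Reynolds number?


Step 1: Convert Dh to meters: Dh = 121e-6 m
Step 2: Re = rho * v * Dh / mu
Re = 998 * 0.207 * 121e-6 / 0.0011
Re = 22.724


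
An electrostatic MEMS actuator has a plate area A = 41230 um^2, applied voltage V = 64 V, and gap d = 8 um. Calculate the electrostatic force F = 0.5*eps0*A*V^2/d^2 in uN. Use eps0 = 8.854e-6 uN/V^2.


Step 1: Identify parameters.
eps0 = 8.854e-6 uN/V^2, A = 41230 um^2, V = 64 V, d = 8 um
Step 2: Compute V^2 = 64^2 = 4096
Step 3: Compute d^2 = 8^2 = 64
Step 4: F = 0.5 * 8.854e-6 * 41230 * 4096 / 64
F = 11.682 uN


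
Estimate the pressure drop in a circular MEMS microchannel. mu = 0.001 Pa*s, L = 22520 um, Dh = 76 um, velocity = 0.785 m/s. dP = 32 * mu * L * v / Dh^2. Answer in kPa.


Step 1: Convert to SI: L = 22520e-6 m, Dh = 76e-6 m
Step 2: dP = 32 * 0.001 * 22520e-6 * 0.785 / (76e-6)^2
Step 3: dP = 97940.17 Pa
Step 4: Convert to kPa: dP = 97.94 kPa


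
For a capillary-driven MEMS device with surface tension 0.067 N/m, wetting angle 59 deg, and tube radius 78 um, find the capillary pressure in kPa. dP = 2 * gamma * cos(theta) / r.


Step 1: cos(59 deg) = 0.515
Step 2: Convert r to m: r = 78e-6 m
Step 3: dP = 2 * 0.067 * 0.515 / 78e-6 = 884.7 Pa
Step 4: Convert Pa to kPa (divide by 1000).
dP = 0.88 kPa


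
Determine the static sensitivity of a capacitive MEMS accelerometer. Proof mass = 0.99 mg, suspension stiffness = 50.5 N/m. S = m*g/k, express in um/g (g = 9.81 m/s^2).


Step 1: Convert mass: m = 0.99 mg = 9.90e-07 kg
Step 2: S = m * g / k = 9.90e-07 * 9.81 / 50.5
Step 3: S = 1.92e-07 m/g
Step 4: Convert to um/g: S = 0.192 um/g


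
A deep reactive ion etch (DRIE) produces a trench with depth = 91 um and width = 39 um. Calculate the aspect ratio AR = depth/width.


Step 1: AR = depth / width
Step 2: AR = 91 / 39
AR = 2.3


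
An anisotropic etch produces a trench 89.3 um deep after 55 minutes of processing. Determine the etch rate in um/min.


Step 1: Etch rate = depth / time
Step 2: rate = 89.3 / 55
rate = 1.624 um/min


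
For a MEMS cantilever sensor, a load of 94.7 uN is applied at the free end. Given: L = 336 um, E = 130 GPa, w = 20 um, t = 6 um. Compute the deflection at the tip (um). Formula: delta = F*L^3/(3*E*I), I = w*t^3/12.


Step 1: Calculate the second moment of area.
I = w * t^3 / 12 = 20 * 6^3 / 12 = 360.0 um^4
Step 2: Convert E to consistent units (1 GPa = 1000 uN/um^2).
E = 130 GPa = 130000 uN/um^2
Step 3: Calculate tip deflection.
delta = F * L^3 / (3 * E * I)
delta = 94.7 * 336^3 / (3 * 130000 * 360.0)
delta = 25.5859 um


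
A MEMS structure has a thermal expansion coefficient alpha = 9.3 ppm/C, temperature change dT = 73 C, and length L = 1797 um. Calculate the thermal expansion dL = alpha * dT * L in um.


Step 1: Convert CTE: alpha = 9.3 ppm/C = 9.3e-6 /C
Step 2: dL = 9.3e-6 * 73 * 1797
dL = 1.22 um


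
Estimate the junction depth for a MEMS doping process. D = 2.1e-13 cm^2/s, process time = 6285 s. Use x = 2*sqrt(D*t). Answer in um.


Step 1: Compute D*t = 2.1e-13 * 6285 = 1.31985e-09 cm^2
Step 2: sqrt(D*t) = 3.633e-05 cm
Step 3: x = 2 * 3.633e-05 cm = 7.266e-05 cm
Step 4: Convert to um (1 cm = 1e4 um): x = 0.727 um


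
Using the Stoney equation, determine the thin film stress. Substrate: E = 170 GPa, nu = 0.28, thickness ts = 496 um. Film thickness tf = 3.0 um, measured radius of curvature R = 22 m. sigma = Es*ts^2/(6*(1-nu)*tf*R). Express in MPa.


Step 1: Compute numerator: Es * ts^2 = 170 * 496^2 = 41822720 (GPa*um^2)
Step 2: Compute denominator (R in um): 6*(1-nu)*tf*R = 6*0.72*3.0*22e6 = 285120000.0 (um^2)
Step 3: sigma (GPa) = 41822720 / 285120000.0 = 1.46685e-01 GPa
Step 4: Convert to MPa (x1000): sigma = 146.7 MPa


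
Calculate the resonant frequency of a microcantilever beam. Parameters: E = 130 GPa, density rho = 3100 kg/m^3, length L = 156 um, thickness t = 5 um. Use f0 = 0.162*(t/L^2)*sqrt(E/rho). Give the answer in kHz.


Step 1: Convert units to SI.
t_SI = 5e-6 m, L_SI = 156e-6 m
Step 2: Calculate sqrt(E/rho).
sqrt(130e9 / 3100) = 6475.76 m/s
Step 3: Compute f0.
f0 = 0.162 * 5e-6 / (156e-6)^2 * 6475.76 = 215539.3 Hz = 215.54 kHz


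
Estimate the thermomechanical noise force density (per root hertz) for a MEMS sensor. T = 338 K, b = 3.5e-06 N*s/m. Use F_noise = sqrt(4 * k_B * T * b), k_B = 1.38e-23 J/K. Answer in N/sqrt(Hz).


Step 1: Compute 4 * k_B * T * b
= 4 * 1.38e-23 * 338 * 3.5e-06
= 6.5302e-26 N^2/Hz
Step 2: F_noise = sqrt(6.5302e-26)
F_noise = 2.56e-13 N/sqrt(Hz)


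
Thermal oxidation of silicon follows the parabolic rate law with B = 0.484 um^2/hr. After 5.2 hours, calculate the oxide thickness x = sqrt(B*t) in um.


Step 1: Compute B*t = 0.484 * 5.2 = 2.5168
Step 2: x = sqrt(2.5168)
x = 1.586 um


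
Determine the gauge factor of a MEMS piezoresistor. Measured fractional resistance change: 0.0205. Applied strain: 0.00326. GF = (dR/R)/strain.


Step 1: Identify values.
dR/R = 0.0205, strain = 0.00326
Step 2: GF = (dR/R) / strain = 0.0205 / 0.00326
GF = 6.3


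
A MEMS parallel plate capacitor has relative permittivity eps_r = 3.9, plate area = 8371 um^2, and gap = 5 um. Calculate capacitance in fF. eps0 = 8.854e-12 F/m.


Step 1: Convert area to m^2: A = 8371e-12 m^2
Step 2: Convert gap to m: d = 5e-6 m
Step 3: C = eps0 * eps_r * A / d
C = 8.854e-12 * 3.9 * 8371e-12 / 5e-6
Step 4: Convert to fF (multiply by 1e15).
C = 57.81 fF


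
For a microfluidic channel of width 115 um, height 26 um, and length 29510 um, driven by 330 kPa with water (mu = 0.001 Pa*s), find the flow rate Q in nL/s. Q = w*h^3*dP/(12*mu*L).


Step 1: Convert all dimensions to SI (meters).
w = 115e-6 m, h = 26e-6 m, L = 29510e-6 m, dP = 330e3 Pa
Step 2: Q = w * h^3 * dP / (12 * mu * L)
Q = 115e-6 * (26e-6)^3 * 330e3 / (12 * 0.001 * 29510e-6) = 1.88356828e-09 m^3/s
Step 3: Convert Q from m^3/s to nL/s (1 m^3 = 1e12 nL, so multiply by 1e12).
Q = 1883.568 nL/s


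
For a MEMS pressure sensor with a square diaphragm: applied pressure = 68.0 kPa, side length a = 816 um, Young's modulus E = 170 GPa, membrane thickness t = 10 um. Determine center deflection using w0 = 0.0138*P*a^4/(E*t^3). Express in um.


Step 1: Convert pressure to compatible units (E is in GPa, so P in GPa).
P = 68.0 kPa = 68.0e-6 GPa
Step 2: Compute numerator: 0.0138 * P * a^4.
a^4 = 816^4 = 443364212736
numerator = 0.0138 * 68.0e-6 * 443364212736 = 4.16053e+05
Step 3: Compute denominator: E * t^3 = 170 * 10^3 = 170000
Step 4: w0 = numerator / denominator = 4.16053e+05 / 170000 = 2.4474 um


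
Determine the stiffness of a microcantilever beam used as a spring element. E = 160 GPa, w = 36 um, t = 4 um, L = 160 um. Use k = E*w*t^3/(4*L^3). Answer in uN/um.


Step 1: Convert E to consistent units (1 GPa = 1000 uN/um^2).
E = 160 GPa = 160000 uN/um^2
Step 2: Compute t^3 = 4^3 = 64
Step 3: Compute L^3 = 160^3 = 4096000
Step 4: k = 160000 * 36 * 64 / (4 * 4096000)
k = 22.5 uN/um


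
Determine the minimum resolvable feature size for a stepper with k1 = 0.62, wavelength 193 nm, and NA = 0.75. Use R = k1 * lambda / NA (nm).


Step 1: Identify values: k1 = 0.62, lambda = 193 nm, NA = 0.75
Step 2: R = k1 * lambda / NA
R = 0.62 * 193 / 0.75
R = 159.5 nm


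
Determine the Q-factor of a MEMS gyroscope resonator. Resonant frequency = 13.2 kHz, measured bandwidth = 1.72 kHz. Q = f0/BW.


Step 1: Q = f0 / bandwidth
Step 2: Q = 13.2 / 1.72
Q = 7.7


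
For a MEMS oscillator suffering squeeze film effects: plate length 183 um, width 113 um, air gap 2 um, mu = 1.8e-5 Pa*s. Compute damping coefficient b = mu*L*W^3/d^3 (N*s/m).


Step 1: Convert to SI.
L = 183e-6 m, W = 113e-6 m, d = 2e-6 m
Step 2: W^3 = (113e-6)^3 = 1.44e-12 m^3
Step 3: d^3 = (2e-6)^3 = 8.00e-18 m^3
Step 4: b = 1.8e-5 * 183e-6 * 1.44e-12 / 8.00e-18
b = 5.94e-04 N*s/m


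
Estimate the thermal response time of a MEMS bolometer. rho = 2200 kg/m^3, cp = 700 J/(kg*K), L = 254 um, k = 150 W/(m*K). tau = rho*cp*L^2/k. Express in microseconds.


Step 1: Convert L to m: L = 254e-6 m
Step 2: L^2 = (254e-6)^2 = 6.4516e-08 m^2
Step 3: tau = 2200 * 700 * 6.4516e-08 / 150 = 6.6236427e-04 s
Step 4: Convert to microseconds (multiply by 1e6).
tau = 662.364 us


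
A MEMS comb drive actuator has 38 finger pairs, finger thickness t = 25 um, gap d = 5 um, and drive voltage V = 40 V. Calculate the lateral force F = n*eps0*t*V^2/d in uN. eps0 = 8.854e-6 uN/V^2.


Step 1: Parameters: n=38, eps0=8.854e-6 uN/V^2, t=25 um, V=40 V, d=5 um
Step 2: V^2 = 1600
Step 3: F = 38 * 8.854e-6 * 25 * 1600 / 5
F = 2.692 uN


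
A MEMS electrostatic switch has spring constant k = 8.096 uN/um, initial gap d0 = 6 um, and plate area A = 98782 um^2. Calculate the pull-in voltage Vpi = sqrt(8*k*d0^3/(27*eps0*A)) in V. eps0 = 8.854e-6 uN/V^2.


Step 1: Compute numerator: 8 * k * d0^3 = 8 * 8.096 * 6^3 = 13989.888
Step 2: Compute denominator: 27 * eps0 * A = 27 * 8.854e-6 * 98782 = 23.614627
Step 3: Vpi = sqrt(13989.888 / 23.614627)
Vpi = 24.34 V


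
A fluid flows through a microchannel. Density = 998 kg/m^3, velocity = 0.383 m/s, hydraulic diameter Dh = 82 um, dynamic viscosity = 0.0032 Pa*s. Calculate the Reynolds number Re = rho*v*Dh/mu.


Step 1: Convert Dh to meters: Dh = 82e-6 m
Step 2: Re = rho * v * Dh / mu
Re = 998 * 0.383 * 82e-6 / 0.0032
Re = 9.795


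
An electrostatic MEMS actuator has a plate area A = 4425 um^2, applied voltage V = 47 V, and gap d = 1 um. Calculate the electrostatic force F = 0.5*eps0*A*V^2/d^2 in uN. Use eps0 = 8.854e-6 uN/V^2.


Step 1: Identify parameters.
eps0 = 8.854e-6 uN/V^2, A = 4425 um^2, V = 47 V, d = 1 um
Step 2: Compute V^2 = 47^2 = 2209
Step 3: Compute d^2 = 1^2 = 1
Step 4: F = 0.5 * 8.854e-6 * 4425 * 2209 / 1
F = 43.273 uN


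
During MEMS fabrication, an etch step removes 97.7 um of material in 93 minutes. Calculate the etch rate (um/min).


Step 1: Etch rate = depth / time
Step 2: rate = 97.7 / 93
rate = 1.051 um/min


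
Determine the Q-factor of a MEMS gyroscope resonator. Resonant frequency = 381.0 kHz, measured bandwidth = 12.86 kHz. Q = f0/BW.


Step 1: Q = f0 / bandwidth
Step 2: Q = 381.0 / 12.86
Q = 29.6


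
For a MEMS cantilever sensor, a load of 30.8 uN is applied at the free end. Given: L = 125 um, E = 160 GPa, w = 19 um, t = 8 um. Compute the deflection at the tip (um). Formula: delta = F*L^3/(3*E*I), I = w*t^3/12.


Step 1: Calculate the second moment of area.
I = w * t^3 / 12 = 19 * 8^3 / 12 = 810.6667 um^4
Step 2: Convert E to consistent units (1 GPa = 1000 uN/um^2).
E = 160 GPa = 160000 uN/um^2
Step 3: Calculate tip deflection.
delta = F * L^3 / (3 * E * I)
delta = 30.8 * 125^3 / (3 * 160000 * 810.6667)
delta = 0.1546 um


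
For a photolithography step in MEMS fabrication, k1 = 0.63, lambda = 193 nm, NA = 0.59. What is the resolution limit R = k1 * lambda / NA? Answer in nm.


Step 1: Identify values: k1 = 0.63, lambda = 193 nm, NA = 0.59
Step 2: R = k1 * lambda / NA
R = 0.63 * 193 / 0.59
R = 206.1 nm


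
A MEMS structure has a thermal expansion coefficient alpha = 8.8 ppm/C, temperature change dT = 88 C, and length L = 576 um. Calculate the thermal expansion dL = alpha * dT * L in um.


Step 1: Convert CTE: alpha = 8.8 ppm/C = 8.8e-6 /C
Step 2: dL = 8.8e-6 * 88 * 576
dL = 0.4461 um


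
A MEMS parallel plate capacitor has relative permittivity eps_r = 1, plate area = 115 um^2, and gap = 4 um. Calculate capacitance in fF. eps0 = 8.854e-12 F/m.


Step 1: Convert area to m^2: A = 115e-12 m^2
Step 2: Convert gap to m: d = 4e-6 m
Step 3: C = eps0 * eps_r * A / d
C = 8.854e-12 * 1 * 115e-12 / 4e-6
Step 4: Convert to fF (multiply by 1e15).
C = 0.25 fF


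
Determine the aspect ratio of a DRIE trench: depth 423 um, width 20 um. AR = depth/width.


Step 1: AR = depth / width
Step 2: AR = 423 / 20
AR = 21.2


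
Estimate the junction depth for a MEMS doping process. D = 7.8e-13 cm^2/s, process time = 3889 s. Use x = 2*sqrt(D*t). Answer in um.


Step 1: Compute D*t = 7.8e-13 * 3889 = 3.03342e-09 cm^2
Step 2: sqrt(D*t) = 5.50765e-05 cm
Step 3: x = 2 * 5.50765e-05 cm = 1.10153e-04 cm
Step 4: Convert to um (1 cm = 1e4 um): x = 1.102 um


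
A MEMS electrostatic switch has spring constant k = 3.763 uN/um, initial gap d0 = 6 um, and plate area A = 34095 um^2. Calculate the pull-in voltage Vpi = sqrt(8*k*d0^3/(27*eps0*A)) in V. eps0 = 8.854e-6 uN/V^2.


Step 1: Compute numerator: 8 * k * d0^3 = 8 * 3.763 * 6^3 = 6502.464
Step 2: Compute denominator: 27 * eps0 * A = 27 * 8.854e-6 * 34095 = 8.150683
Step 3: Vpi = sqrt(6502.464 / 8.150683)
Vpi = 28.25 V


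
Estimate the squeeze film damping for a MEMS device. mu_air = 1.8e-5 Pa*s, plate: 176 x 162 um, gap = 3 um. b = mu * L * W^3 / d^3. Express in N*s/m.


Step 1: Convert to SI.
L = 176e-6 m, W = 162e-6 m, d = 3e-6 m
Step 2: W^3 = (162e-6)^3 = 4.25e-12 m^3
Step 3: d^3 = (3e-6)^3 = 2.70e-17 m^3
Step 4: b = 1.8e-5 * 176e-6 * 4.25e-12 / 2.70e-17
b = 4.99e-04 N*s/m


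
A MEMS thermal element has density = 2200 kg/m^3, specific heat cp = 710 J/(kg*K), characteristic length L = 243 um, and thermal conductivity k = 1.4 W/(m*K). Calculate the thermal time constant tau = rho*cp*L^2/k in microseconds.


Step 1: Convert L to m: L = 243e-6 m
Step 2: L^2 = (243e-6)^2 = 5.9049e-08 m^2
Step 3: tau = 2200 * 710 * 5.9049e-08 / 1.4 = 6.588181286e-02 s
Step 4: Convert to microseconds (multiply by 1e6).
tau = 65881.813 us


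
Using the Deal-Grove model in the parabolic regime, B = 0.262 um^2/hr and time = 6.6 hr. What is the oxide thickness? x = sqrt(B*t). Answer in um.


Step 1: Compute B*t = 0.262 * 6.6 = 1.7292
Step 2: x = sqrt(1.7292)
x = 1.315 um


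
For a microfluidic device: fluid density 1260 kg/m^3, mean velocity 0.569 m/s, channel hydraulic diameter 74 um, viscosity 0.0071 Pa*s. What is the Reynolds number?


Step 1: Convert Dh to meters: Dh = 74e-6 m
Step 2: Re = rho * v * Dh / mu
Re = 1260 * 0.569 * 74e-6 / 0.0071
Re = 7.472


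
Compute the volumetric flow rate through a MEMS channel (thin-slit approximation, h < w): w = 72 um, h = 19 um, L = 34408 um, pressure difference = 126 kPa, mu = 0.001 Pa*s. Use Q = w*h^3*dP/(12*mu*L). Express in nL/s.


Step 1: Convert all dimensions to SI (meters).
w = 72e-6 m, h = 19e-6 m, L = 34408e-6 m, dP = 126e3 Pa
Step 2: Q = w * h^3 * dP / (12 * mu * L)
Q = 72e-6 * (19e-6)^3 * 126e3 / (12 * 0.001 * 34408e-6) = 1.5070344e-10 m^3/s
Step 3: Convert Q from m^3/s to nL/s (1 m^3 = 1e12 nL, so multiply by 1e12).
Q = 150.703 nL/s


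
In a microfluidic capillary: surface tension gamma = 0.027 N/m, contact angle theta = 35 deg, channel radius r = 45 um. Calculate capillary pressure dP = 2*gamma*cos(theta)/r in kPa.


Step 1: cos(35 deg) = 0.8192
Step 2: Convert r to m: r = 45e-6 m
Step 3: dP = 2 * 0.027 * 0.8192 / 45e-6 = 983.0 Pa
Step 4: Convert Pa to kPa (divide by 1000).
dP = 0.98 kPa


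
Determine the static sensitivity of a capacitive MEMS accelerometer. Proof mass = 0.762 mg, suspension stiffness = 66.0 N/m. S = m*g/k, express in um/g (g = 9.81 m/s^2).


Step 1: Convert mass: m = 0.762 mg = 7.62e-07 kg
Step 2: S = m * g / k = 7.62e-07 * 9.81 / 66.0
Step 3: S = 1.13e-07 m/g
Step 4: Convert to um/g: S = 0.113 um/g


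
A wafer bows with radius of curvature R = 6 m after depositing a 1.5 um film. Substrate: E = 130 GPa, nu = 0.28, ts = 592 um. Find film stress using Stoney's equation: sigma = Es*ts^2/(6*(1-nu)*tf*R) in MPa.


Step 1: Compute numerator: Es * ts^2 = 130 * 592^2 = 45560320 (GPa*um^2)
Step 2: Compute denominator (R in um): 6*(1-nu)*tf*R = 6*0.72*1.5*6e6 = 38880000.0 (um^2)
Step 3: sigma (GPa) = 45560320 / 38880000.0 = 1.171819e+00 GPa
Step 4: Convert to MPa (x1000): sigma = 1171.8 MPa


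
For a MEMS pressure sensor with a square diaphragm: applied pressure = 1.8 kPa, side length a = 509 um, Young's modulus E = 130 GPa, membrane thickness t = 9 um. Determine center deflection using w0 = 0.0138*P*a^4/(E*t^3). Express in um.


Step 1: Convert pressure to compatible units (E is in GPa, so P in GPa).
P = 1.8 kPa = 1.8e-6 GPa
Step 2: Compute numerator: 0.0138 * P * a^4.
a^4 = 509^4 = 67122964561
numerator = 0.0138 * 1.8e-6 * 67122964561 = 1.6673e+03
Step 3: Compute denominator: E * t^3 = 130 * 9^3 = 94770
Step 4: w0 = numerator / denominator = 1.6673e+03 / 94770 = 0.0176 um


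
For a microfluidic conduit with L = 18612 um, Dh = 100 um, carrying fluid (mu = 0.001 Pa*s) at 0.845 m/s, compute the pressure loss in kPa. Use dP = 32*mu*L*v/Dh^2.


Step 1: Convert to SI: L = 18612e-6 m, Dh = 100e-6 m
Step 2: dP = 32 * 0.001 * 18612e-6 * 0.845 / (100e-6)^2
Step 3: dP = 50326.85 Pa
Step 4: Convert to kPa: dP = 50.33 kPa


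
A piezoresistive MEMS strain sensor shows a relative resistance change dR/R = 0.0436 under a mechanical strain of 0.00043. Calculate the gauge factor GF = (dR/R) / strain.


Step 1: Identify values.
dR/R = 0.0436, strain = 0.00043
Step 2: GF = (dR/R) / strain = 0.0436 / 0.00043
GF = 101.4


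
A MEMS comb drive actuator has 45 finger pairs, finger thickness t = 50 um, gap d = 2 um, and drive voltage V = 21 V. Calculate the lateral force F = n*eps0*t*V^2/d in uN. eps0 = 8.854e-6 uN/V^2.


Step 1: Parameters: n=45, eps0=8.854e-6 uN/V^2, t=50 um, V=21 V, d=2 um
Step 2: V^2 = 441
Step 3: F = 45 * 8.854e-6 * 50 * 441 / 2
F = 4.393 uN


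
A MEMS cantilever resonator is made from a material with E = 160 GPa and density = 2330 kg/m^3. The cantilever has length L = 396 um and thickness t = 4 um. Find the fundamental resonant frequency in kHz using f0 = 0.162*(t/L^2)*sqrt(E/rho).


Step 1: Convert units to SI.
t_SI = 4e-6 m, L_SI = 396e-6 m
Step 2: Calculate sqrt(E/rho).
sqrt(160e9 / 2330) = 8286.71 m/s
Step 3: Compute f0.
f0 = 0.162 * 4e-6 / (396e-6)^2 * 8286.71 = 34242.6 Hz = 34.24 kHz


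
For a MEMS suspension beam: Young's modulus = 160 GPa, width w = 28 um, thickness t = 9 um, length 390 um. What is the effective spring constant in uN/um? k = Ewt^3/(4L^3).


Step 1: Convert E to consistent units (1 GPa = 1000 uN/um^2).
E = 160 GPa = 160000 uN/um^2
Step 2: Compute t^3 = 9^3 = 729
Step 3: Compute L^3 = 390^3 = 59319000
Step 4: k = 160000 * 28 * 729 / (4 * 59319000)
k = 13.7642 uN/um


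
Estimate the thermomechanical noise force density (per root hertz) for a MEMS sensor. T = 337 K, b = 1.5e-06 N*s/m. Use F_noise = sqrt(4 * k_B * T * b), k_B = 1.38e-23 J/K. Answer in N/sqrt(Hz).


Step 1: Compute 4 * k_B * T * b
= 4 * 1.38e-23 * 337 * 1.5e-06
= 2.7904e-26 N^2/Hz
Step 2: F_noise = sqrt(2.7904e-26)
F_noise = 1.67e-13 N/sqrt(Hz)


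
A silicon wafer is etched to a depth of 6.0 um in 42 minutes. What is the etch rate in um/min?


Step 1: Etch rate = depth / time
Step 2: rate = 6.0 / 42
rate = 0.143 um/min


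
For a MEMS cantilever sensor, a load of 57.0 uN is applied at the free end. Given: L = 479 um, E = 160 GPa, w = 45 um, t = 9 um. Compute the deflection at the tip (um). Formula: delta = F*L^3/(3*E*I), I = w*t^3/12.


Step 1: Calculate the second moment of area.
I = w * t^3 / 12 = 45 * 9^3 / 12 = 2733.75 um^4
Step 2: Convert E to consistent units (1 GPa = 1000 uN/um^2).
E = 160 GPa = 160000 uN/um^2
Step 3: Calculate tip deflection.
delta = F * L^3 / (3 * E * I)
delta = 57.0 * 479^3 / (3 * 160000 * 2733.75)
delta = 4.774 um


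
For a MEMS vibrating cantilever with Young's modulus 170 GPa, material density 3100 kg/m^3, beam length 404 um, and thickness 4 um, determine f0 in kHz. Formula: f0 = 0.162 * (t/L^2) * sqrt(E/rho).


Step 1: Convert units to SI.
t_SI = 4e-6 m, L_SI = 404e-6 m
Step 2: Calculate sqrt(E/rho).
sqrt(170e9 / 3100) = 7405.32 m/s
Step 3: Compute f0.
f0 = 0.162 * 4e-6 / (404e-6)^2 * 7405.32 = 29400.6 Hz = 29.4 kHz


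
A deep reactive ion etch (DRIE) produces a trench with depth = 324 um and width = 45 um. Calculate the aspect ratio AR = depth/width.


Step 1: AR = depth / width
Step 2: AR = 324 / 45
AR = 7.2


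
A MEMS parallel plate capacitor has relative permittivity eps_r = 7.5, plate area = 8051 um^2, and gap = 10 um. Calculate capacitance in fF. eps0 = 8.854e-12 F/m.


Step 1: Convert area to m^2: A = 8051e-12 m^2
Step 2: Convert gap to m: d = 10e-6 m
Step 3: C = eps0 * eps_r * A / d
C = 8.854e-12 * 7.5 * 8051e-12 / 10e-6
Step 4: Convert to fF (multiply by 1e15).
C = 53.46 fF


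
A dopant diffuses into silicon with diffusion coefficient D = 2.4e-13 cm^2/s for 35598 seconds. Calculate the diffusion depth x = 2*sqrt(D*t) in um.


Step 1: Compute D*t = 2.4e-13 * 35598 = 8.54352e-09 cm^2
Step 2: sqrt(D*t) = 9.24312e-05 cm
Step 3: x = 2 * 9.24312e-05 cm = 1.848624e-04 cm
Step 4: Convert to um (1 cm = 1e4 um): x = 1.849 um


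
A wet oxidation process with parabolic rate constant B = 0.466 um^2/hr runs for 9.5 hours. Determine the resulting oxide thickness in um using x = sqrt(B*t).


Step 1: Compute B*t = 0.466 * 9.5 = 4.427
Step 2: x = sqrt(4.427)
x = 2.104 um


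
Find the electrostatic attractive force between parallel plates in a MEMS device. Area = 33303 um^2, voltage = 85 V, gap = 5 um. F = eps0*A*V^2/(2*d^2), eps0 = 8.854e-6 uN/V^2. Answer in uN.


Step 1: Identify parameters.
eps0 = 8.854e-6 uN/V^2, A = 33303 um^2, V = 85 V, d = 5 um
Step 2: Compute V^2 = 85^2 = 7225
Step 3: Compute d^2 = 5^2 = 25
Step 4: F = 0.5 * 8.854e-6 * 33303 * 7225 / 25
F = 42.608 uN


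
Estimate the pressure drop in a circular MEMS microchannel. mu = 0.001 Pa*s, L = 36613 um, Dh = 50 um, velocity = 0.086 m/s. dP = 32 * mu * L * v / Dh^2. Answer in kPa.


Step 1: Convert to SI: L = 36613e-6 m, Dh = 50e-6 m
Step 2: dP = 32 * 0.001 * 36613e-6 * 0.086 / (50e-6)^2
Step 3: dP = 40303.59 Pa
Step 4: Convert to kPa: dP = 40.3 kPa


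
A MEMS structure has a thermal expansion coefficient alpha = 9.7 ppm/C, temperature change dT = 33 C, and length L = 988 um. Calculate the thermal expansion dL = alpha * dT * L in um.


Step 1: Convert CTE: alpha = 9.7 ppm/C = 9.7e-6 /C
Step 2: dL = 9.7e-6 * 33 * 988
dL = 0.3163 um


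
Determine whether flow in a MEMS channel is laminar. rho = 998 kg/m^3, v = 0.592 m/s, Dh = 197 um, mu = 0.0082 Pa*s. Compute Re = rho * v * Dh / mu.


Step 1: Convert Dh to meters: Dh = 197e-6 m
Step 2: Re = rho * v * Dh / mu
Re = 998 * 0.592 * 197e-6 / 0.0082
Re = 14.194
Since Re = 14.194 is below ~2300, the flow is laminar.


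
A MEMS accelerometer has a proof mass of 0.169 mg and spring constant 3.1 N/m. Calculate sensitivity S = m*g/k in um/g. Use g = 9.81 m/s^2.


Step 1: Convert mass: m = 0.169 mg = 1.69e-07 kg
Step 2: S = m * g / k = 1.69e-07 * 9.81 / 3.1
Step 3: S = 5.35e-07 m/g
Step 4: Convert to um/g: S = 0.535 um/g


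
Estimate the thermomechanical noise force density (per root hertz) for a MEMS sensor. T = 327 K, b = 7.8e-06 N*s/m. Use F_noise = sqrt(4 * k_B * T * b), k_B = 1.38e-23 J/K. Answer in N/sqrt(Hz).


Step 1: Compute 4 * k_B * T * b
= 4 * 1.38e-23 * 327 * 7.8e-06
= 1.4079e-25 N^2/Hz
Step 2: F_noise = sqrt(1.4079e-25)
F_noise = 3.75e-13 N/sqrt(Hz)


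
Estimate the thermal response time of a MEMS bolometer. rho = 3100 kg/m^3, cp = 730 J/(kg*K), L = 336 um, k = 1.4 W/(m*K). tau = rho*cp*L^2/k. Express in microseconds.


Step 1: Convert L to m: L = 336e-6 m
Step 2: L^2 = (336e-6)^2 = 1.12896e-07 m^2
Step 3: tau = 3100 * 730 * 1.12896e-07 / 1.4 = 1.8248832e-01 s
Step 4: Convert to microseconds (multiply by 1e6).
tau = 182488.32 us


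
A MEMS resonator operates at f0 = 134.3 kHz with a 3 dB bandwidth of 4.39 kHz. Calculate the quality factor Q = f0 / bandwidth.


Step 1: Q = f0 / bandwidth
Step 2: Q = 134.3 / 4.39
Q = 30.6


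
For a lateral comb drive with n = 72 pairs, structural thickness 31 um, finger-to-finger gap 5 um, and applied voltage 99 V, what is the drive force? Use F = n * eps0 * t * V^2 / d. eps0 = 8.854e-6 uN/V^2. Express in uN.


Step 1: Parameters: n=72, eps0=8.854e-6 uN/V^2, t=31 um, V=99 V, d=5 um
Step 2: V^2 = 9801
Step 3: F = 72 * 8.854e-6 * 31 * 9801 / 5
F = 38.738 uN


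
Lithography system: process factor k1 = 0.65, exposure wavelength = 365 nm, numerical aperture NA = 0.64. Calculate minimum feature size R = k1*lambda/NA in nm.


Step 1: Identify values: k1 = 0.65, lambda = 365 nm, NA = 0.64
Step 2: R = k1 * lambda / NA
R = 0.65 * 365 / 0.64
R = 370.7 nm


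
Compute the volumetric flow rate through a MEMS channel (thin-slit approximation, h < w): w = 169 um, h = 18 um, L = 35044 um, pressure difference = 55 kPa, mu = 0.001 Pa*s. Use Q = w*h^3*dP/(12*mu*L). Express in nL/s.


Step 1: Convert all dimensions to SI (meters).
w = 169e-6 m, h = 18e-6 m, L = 35044e-6 m, dP = 55e3 Pa
Step 2: Q = w * h^3 * dP / (12 * mu * L)
Q = 169e-6 * (18e-6)^3 * 55e3 / (12 * 0.001 * 35044e-6) = 1.2890566e-10 m^3/s
Step 3: Convert Q from m^3/s to nL/s (1 m^3 = 1e12 nL, so multiply by 1e12).
Q = 128.906 nL/s


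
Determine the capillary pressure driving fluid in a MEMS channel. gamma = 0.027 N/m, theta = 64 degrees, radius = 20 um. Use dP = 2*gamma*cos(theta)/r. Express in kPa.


Step 1: cos(64 deg) = 0.4384
Step 2: Convert r to m: r = 20e-6 m
Step 3: dP = 2 * 0.027 * 0.4384 / 20e-6 = 1183.7 Pa
Step 4: Convert Pa to kPa (divide by 1000).
dP = 1.18 kPa


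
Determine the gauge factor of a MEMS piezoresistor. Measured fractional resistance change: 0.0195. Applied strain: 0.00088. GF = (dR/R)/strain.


Step 1: Identify values.
dR/R = 0.0195, strain = 0.00088
Step 2: GF = (dR/R) / strain = 0.0195 / 0.00088
GF = 22.2


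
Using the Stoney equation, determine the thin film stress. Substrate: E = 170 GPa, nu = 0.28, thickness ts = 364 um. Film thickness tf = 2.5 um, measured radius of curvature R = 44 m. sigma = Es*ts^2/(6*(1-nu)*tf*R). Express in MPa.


Step 1: Compute numerator: Es * ts^2 = 170 * 364^2 = 22524320 (GPa*um^2)
Step 2: Compute denominator (R in um): 6*(1-nu)*tf*R = 6*0.72*2.5*44e6 = 475200000.0 (um^2)
Step 3: sigma (GPa) = 22524320 / 475200000.0 = 4.74e-02 GPa
Step 4: Convert to MPa (x1000): sigma = 47.4 MPa


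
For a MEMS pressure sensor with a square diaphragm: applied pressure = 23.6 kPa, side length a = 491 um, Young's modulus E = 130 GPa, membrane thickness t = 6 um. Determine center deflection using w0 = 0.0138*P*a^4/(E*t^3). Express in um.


Step 1: Convert pressure to compatible units (E is in GPa, so P in GPa).
P = 23.6 kPa = 23.6e-6 GPa
Step 2: Compute numerator: 0.0138 * P * a^4.
a^4 = 491^4 = 58120048561
numerator = 0.0138 * 23.6e-6 * 58120048561 = 1.89285e+04
Step 3: Compute denominator: E * t^3 = 130 * 6^3 = 28080
Step 4: w0 = numerator / denominator = 1.89285e+04 / 28080 = 0.6741 um


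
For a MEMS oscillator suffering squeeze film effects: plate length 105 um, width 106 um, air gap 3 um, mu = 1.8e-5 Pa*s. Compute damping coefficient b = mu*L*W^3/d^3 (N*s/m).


Step 1: Convert to SI.
L = 105e-6 m, W = 106e-6 m, d = 3e-6 m
Step 2: W^3 = (106e-6)^3 = 1.19e-12 m^3
Step 3: d^3 = (3e-6)^3 = 2.70e-17 m^3
Step 4: b = 1.8e-5 * 105e-6 * 1.19e-12 / 2.70e-17
b = 8.34e-05 N*s/m


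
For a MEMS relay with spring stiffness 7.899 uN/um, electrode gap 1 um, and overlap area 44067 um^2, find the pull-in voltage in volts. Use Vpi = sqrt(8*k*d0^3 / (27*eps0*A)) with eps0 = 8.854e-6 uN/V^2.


Step 1: Compute numerator: 8 * k * d0^3 = 8 * 7.899 * 1^3 = 63.192
Step 2: Compute denominator: 27 * eps0 * A = 27 * 8.854e-6 * 44067 = 10.534569
Step 3: Vpi = sqrt(63.192 / 10.534569)
Vpi = 2.45 V


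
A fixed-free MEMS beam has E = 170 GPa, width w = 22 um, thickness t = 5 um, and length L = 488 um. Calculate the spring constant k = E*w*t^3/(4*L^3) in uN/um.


Step 1: Convert E to consistent units (1 GPa = 1000 uN/um^2).
E = 170 GPa = 170000 uN/um^2
Step 2: Compute t^3 = 5^3 = 125
Step 3: Compute L^3 = 488^3 = 116214272
Step 4: k = 170000 * 22 * 125 / (4 * 116214272)
k = 1.0057 uN/um


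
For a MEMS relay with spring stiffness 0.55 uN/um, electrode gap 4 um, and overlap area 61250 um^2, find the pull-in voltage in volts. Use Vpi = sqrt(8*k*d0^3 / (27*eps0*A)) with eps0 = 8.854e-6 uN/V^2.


Step 1: Compute numerator: 8 * k * d0^3 = 8 * 0.55 * 4^3 = 281.6
Step 2: Compute denominator: 27 * eps0 * A = 27 * 8.854e-6 * 61250 = 14.642303
Step 3: Vpi = sqrt(281.6 / 14.642303)
Vpi = 4.39 V


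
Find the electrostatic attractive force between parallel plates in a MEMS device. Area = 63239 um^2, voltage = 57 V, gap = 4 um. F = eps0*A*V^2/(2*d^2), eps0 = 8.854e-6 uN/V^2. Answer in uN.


Step 1: Identify parameters.
eps0 = 8.854e-6 uN/V^2, A = 63239 um^2, V = 57 V, d = 4 um
Step 2: Compute V^2 = 57^2 = 3249
Step 3: Compute d^2 = 4^2 = 16
Step 4: F = 0.5 * 8.854e-6 * 63239 * 3249 / 16
F = 56.849 uN


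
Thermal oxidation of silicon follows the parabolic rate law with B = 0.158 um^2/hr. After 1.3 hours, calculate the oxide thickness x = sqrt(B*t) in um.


Step 1: Compute B*t = 0.158 * 1.3 = 0.2054
Step 2: x = sqrt(0.2054)
x = 0.453 um


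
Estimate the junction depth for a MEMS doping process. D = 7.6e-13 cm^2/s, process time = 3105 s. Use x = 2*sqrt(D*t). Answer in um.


Step 1: Compute D*t = 7.6e-13 * 3105 = 2.3598e-09 cm^2
Step 2: sqrt(D*t) = 4.8578e-05 cm
Step 3: x = 2 * 4.8578e-05 cm = 9.7156e-05 cm
Step 4: Convert to um (1 cm = 1e4 um): x = 0.972 um


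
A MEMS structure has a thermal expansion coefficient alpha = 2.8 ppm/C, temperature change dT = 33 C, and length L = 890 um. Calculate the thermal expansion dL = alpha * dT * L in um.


Step 1: Convert CTE: alpha = 2.8 ppm/C = 2.8e-6 /C
Step 2: dL = 2.8e-6 * 33 * 890
dL = 0.0822 um


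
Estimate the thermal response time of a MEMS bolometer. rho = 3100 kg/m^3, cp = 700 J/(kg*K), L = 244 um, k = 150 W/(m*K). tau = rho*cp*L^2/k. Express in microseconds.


Step 1: Convert L to m: L = 244e-6 m
Step 2: L^2 = (244e-6)^2 = 5.9536e-08 m^2
Step 3: tau = 3100 * 700 * 5.9536e-08 / 150 = 8.6128747e-04 s
Step 4: Convert to microseconds (multiply by 1e6).
tau = 861.287 us


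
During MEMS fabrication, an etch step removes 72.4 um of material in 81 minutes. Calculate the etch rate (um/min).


Step 1: Etch rate = depth / time
Step 2: rate = 72.4 / 81
rate = 0.894 um/min


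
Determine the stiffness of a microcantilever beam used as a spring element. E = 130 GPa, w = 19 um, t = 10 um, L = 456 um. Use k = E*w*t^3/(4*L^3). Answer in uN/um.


Step 1: Convert E to consistent units (1 GPa = 1000 uN/um^2).
E = 130 GPa = 130000 uN/um^2
Step 2: Compute t^3 = 10^3 = 1000
Step 3: Compute L^3 = 456^3 = 94818816
Step 4: k = 130000 * 19 * 1000 / (4 * 94818816)
k = 6.5124 uN/um


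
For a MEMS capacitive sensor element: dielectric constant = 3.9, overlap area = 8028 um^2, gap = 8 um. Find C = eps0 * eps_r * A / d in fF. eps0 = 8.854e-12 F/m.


Step 1: Convert area to m^2: A = 8028e-12 m^2
Step 2: Convert gap to m: d = 8e-6 m
Step 3: C = eps0 * eps_r * A / d
C = 8.854e-12 * 3.9 * 8028e-12 / 8e-6
Step 4: Convert to fF (multiply by 1e15).
C = 34.65 fF


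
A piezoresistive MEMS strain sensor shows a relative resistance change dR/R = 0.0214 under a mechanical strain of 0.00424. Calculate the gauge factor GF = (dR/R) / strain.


Step 1: Identify values.
dR/R = 0.0214, strain = 0.00424
Step 2: GF = (dR/R) / strain = 0.0214 / 0.00424
GF = 5.0


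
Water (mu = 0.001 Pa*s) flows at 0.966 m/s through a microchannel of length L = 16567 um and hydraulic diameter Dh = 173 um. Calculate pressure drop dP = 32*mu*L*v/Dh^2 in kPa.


Step 1: Convert to SI: L = 16567e-6 m, Dh = 173e-6 m
Step 2: dP = 32 * 0.001 * 16567e-6 * 0.966 / (173e-6)^2
Step 3: dP = 17111.13 Pa
Step 4: Convert to kPa: dP = 17.11 kPa


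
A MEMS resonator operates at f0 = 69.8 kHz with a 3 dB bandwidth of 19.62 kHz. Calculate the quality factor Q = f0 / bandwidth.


Step 1: Q = f0 / bandwidth
Step 2: Q = 69.8 / 19.62
Q = 3.6


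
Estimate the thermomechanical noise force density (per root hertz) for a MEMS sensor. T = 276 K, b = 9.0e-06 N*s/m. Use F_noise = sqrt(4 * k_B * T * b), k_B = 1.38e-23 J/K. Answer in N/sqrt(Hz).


Step 1: Compute 4 * k_B * T * b
= 4 * 1.38e-23 * 276 * 9.0e-06
= 1.3712e-25 N^2/Hz
Step 2: F_noise = sqrt(1.3712e-25)
F_noise = 3.70e-13 N/sqrt(Hz)


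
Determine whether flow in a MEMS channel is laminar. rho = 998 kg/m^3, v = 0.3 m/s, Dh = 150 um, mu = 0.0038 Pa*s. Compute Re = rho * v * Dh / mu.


Step 1: Convert Dh to meters: Dh = 150e-6 m
Step 2: Re = rho * v * Dh / mu
Re = 998 * 0.3 * 150e-6 / 0.0038
Re = 11.818
Since Re = 11.818 is below ~2300, the flow is laminar.


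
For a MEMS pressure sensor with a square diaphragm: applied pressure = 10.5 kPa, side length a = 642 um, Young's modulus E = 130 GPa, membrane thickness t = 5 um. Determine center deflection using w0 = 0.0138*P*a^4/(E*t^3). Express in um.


Step 1: Convert pressure to compatible units (E is in GPa, so P in GPa).
P = 10.5 kPa = 10.5e-6 GPa
Step 2: Compute numerator: 0.0138 * P * a^4.
a^4 = 642^4 = 169879162896
numerator = 0.0138 * 10.5e-6 * 169879162896 = 2.461549e+04
Step 3: Compute denominator: E * t^3 = 130 * 5^3 = 16250
Step 4: w0 = numerator / denominator = 2.461549e+04 / 16250 = 1.5148 um


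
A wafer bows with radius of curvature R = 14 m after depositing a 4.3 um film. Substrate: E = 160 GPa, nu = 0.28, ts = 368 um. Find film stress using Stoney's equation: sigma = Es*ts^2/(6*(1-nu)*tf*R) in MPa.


Step 1: Compute numerator: Es * ts^2 = 160 * 368^2 = 21667840 (GPa*um^2)
Step 2: Compute denominator (R in um): 6*(1-nu)*tf*R = 6*0.72*4.3*14e6 = 260064000.0 (um^2)
Step 3: sigma (GPa) = 21667840 / 260064000.0 = 8.3317e-02 GPa
Step 4: Convert to MPa (x1000): sigma = 83.3 MPa


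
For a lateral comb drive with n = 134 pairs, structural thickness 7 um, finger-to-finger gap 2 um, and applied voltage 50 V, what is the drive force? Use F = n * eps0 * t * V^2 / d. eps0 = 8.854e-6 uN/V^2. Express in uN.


Step 1: Parameters: n=134, eps0=8.854e-6 uN/V^2, t=7 um, V=50 V, d=2 um
Step 2: V^2 = 2500
Step 3: F = 134 * 8.854e-6 * 7 * 2500 / 2
F = 10.381 uN


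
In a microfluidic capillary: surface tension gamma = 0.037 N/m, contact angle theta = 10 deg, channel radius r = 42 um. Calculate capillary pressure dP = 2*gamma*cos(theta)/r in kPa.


Step 1: cos(10 deg) = 0.9848
Step 2: Convert r to m: r = 42e-6 m
Step 3: dP = 2 * 0.037 * 0.9848 / 42e-6 = 1735.1 Pa
Step 4: Convert Pa to kPa (divide by 1000).
dP = 1.74 kPa


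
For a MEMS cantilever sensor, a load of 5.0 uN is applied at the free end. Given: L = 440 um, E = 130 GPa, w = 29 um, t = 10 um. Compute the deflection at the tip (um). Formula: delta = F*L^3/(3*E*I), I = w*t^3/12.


Step 1: Calculate the second moment of area.
I = w * t^3 / 12 = 29 * 10^3 / 12 = 2416.6667 um^4
Step 2: Convert E to consistent units (1 GPa = 1000 uN/um^2).
E = 130 GPa = 130000 uN/um^2
Step 3: Calculate tip deflection.
delta = F * L^3 / (3 * E * I)
delta = 5.0 * 440^3 / (3 * 130000 * 2416.6667)
delta = 0.4519 um
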